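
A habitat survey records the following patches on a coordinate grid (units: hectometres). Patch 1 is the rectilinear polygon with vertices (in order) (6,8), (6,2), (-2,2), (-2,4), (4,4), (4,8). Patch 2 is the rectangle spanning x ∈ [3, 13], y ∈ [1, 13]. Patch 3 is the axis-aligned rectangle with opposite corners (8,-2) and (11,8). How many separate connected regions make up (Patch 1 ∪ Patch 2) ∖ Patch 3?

1

(Patch 1 ∪ Patch 2) ∖ Patch 3 is a single connected region.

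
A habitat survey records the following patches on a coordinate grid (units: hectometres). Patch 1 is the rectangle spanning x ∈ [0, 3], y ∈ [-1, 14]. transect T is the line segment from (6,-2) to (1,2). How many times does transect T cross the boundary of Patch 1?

1

The segment meets the boundary at (3,0.4).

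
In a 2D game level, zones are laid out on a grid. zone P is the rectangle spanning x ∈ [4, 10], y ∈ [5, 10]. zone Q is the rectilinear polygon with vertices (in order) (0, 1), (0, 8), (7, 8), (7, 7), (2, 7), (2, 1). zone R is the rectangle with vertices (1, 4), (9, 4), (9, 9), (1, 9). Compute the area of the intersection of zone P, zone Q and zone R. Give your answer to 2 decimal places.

3.00

The intersection is the polygon with vertices (7,8), (7,7), (4,7), (4,8).
By the shoelace formula its area is 3.00.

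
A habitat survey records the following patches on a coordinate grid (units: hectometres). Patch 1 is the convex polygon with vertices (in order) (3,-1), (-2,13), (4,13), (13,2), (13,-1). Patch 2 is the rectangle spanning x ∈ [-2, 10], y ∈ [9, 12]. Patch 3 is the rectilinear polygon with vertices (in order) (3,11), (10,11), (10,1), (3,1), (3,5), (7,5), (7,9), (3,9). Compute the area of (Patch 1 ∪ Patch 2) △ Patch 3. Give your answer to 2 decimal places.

95.13

|Patch 1 ∪ Patch 2| = 140.0422.
|(Patch 1 ∪ Patch 2) ∩ Patch 3| = 49.4545.
|(Patch 1 ∪ Patch 2) △ Patch 3| = 140.0422 + 54 − 98.9091 = 95.13.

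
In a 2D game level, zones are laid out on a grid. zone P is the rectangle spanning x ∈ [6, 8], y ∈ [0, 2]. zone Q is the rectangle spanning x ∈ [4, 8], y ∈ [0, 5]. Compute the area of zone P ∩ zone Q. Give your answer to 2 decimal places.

4.00

|zone P∩zone Q|: x∈[6,8], y∈[0,2] → 2·2 = 4.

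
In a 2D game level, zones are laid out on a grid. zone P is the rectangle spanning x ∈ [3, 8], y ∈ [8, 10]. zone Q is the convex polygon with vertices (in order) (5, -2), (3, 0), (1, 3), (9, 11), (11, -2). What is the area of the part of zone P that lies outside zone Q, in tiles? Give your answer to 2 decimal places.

8.00

|zone P| = 10, |zone P∩zone Q| = 2.
|zone P ∖ zone Q| = |zone P| − |zone P∩zone Q| = 10 − 2 = 8.00.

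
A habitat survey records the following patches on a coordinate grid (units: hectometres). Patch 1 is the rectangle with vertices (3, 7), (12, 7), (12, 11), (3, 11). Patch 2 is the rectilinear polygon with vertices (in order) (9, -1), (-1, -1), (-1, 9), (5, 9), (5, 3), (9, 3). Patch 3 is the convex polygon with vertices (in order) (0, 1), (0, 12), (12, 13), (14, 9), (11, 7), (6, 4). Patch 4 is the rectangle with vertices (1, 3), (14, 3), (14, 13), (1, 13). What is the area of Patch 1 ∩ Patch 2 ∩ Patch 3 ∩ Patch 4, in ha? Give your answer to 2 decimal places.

4.00

The intersection is the polygon with vertices (5,9), (5,7), (3,7), (3,9).
By the shoelace formula its area is 4.00.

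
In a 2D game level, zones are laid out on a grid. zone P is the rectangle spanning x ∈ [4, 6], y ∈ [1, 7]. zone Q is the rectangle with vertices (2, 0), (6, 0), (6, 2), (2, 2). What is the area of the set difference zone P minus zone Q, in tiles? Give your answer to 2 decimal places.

10.00

|zone P∩zone Q|: x∈[4,6], y∈[1,2] → 2·1 = 2.
|zone P| = 12.
|zone P ∖ zone Q| = |zone P| − |zone P∩zone Q| = 12 − 2 = 10.00.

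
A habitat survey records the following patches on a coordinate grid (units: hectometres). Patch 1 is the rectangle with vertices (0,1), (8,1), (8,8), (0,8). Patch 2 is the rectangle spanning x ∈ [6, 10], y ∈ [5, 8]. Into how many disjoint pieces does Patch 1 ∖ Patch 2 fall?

1

Patch 1 ∖ Patch 2 is a single connected region.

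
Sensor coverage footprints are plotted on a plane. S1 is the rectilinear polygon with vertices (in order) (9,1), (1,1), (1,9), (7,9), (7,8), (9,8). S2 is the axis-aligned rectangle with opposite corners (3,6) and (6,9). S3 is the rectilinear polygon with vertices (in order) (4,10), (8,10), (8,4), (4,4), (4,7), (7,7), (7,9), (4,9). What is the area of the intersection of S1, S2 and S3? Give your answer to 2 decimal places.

2.00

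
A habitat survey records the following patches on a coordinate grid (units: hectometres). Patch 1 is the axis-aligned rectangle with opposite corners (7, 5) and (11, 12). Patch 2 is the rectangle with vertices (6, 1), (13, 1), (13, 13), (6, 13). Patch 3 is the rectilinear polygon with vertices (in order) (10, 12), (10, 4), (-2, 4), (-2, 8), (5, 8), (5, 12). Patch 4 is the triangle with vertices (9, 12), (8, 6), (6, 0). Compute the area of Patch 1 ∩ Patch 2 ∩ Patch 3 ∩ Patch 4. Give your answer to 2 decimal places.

The intersection is the polygon with vertices (7.25,5), (9,12), (8,6), (7.667,5).
By the shoelace formula its area is 1.96.

1.96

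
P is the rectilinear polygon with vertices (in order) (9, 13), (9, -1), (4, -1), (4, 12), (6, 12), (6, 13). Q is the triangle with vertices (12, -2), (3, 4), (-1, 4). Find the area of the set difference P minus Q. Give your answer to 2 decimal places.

62.36

|P| = 68, |P∩Q| = 5.641.
|P ∖ Q| = |P| − |P∩Q| = 68 − 5.641 = 62.36.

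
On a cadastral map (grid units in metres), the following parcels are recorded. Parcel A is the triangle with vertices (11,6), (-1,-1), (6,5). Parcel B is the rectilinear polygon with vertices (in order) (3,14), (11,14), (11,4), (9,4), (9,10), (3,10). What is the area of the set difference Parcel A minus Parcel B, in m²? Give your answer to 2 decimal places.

|Parcel A| = 11.5, |Parcel A∩Parcel B| = 0.7667.
|Parcel A ∖ Parcel B| = |Parcel A| − |Parcel A∩Parcel B| = 11.5 − 0.7667 = 10.73.

10.73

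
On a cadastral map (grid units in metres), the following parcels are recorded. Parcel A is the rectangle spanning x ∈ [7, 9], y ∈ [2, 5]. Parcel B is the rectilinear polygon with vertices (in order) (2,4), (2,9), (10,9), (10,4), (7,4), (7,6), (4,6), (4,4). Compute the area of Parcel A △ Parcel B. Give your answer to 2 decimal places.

36.00

|Parcel A| = 6, |Parcel B| = 34, |Parcel A∩Parcel B| = 2.
|Parcel A △ Parcel B| = |Parcel A| + |Parcel B| − 2·|Parcel A∩Parcel B| = 6 + 34 − 4 = 36.00.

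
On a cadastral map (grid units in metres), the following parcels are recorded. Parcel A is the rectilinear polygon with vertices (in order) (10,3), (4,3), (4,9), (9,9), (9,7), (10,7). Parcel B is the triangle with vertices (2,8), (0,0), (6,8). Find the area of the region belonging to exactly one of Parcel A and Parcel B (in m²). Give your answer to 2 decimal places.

|Parcel A| = 34, |Parcel B| = 16, |Parcel A∩Parcel B| = 2.6667.
|Parcel A △ Parcel B| = |Parcel A| + |Parcel B| − 2·|Parcel A∩Parcel B| = 34 + 16 − 5.3333 = 44.67.

44.67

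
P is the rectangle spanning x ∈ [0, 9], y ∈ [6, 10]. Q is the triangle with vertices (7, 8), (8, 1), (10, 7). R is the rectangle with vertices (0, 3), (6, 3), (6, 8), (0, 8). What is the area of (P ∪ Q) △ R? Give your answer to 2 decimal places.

|P ∪ Q| = 42.9524.
|(P ∪ Q) ∩ R| = 12.
|(P ∪ Q) △ R| = 42.9524 + 30 − 24 = 48.95.

48.95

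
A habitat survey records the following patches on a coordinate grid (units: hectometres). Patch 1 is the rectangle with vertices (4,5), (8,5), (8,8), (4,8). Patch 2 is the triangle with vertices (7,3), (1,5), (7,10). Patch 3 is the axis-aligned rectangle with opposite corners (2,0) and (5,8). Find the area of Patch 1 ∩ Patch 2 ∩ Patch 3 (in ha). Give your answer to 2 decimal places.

The intersection is the polygon with vertices (4,5), (4,7.5), (4.6,8), (5,8), (5,5).
By the shoelace formula its area is 2.85.

2.85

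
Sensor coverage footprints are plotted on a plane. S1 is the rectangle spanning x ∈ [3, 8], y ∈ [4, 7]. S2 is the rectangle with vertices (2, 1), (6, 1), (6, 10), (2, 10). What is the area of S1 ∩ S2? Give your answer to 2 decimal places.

9.00

|S1∩S2|: x∈[3,6], y∈[4,7] → 3·3 = 9.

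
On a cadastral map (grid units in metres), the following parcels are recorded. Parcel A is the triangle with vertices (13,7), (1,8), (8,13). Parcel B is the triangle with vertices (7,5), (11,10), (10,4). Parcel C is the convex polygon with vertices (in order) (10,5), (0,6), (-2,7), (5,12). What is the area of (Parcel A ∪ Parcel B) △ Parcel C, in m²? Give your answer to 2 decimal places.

50.18

|Parcel A ∪ Parcel B| = 40.6979.
|(Parcel A ∪ Parcel B) ∩ Parcel C| = 15.7579.
|(Parcel A ∪ Parcel B) △ Parcel C| = 40.6979 + 41 − 31.5158 = 50.18.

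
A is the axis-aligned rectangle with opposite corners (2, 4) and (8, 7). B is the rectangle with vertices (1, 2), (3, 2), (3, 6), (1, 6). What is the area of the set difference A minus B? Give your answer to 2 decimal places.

|A∩B|: x∈[2,3], y∈[4,6] → 1·2 = 2.
|A| = 18.
|A ∖ B| = |A| − |A∩B| = 18 − 2 = 16.00.

16.00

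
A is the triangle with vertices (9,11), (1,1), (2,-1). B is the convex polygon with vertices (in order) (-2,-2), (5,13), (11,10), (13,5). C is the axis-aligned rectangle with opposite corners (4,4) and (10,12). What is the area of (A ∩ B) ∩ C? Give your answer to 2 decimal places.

The region (A ∩ B) ∩ C is the polygon with vertices (9,11), (4.917,4), (4,4), (4,4.75).
By the shoelace formula its area is 5.08.

5.08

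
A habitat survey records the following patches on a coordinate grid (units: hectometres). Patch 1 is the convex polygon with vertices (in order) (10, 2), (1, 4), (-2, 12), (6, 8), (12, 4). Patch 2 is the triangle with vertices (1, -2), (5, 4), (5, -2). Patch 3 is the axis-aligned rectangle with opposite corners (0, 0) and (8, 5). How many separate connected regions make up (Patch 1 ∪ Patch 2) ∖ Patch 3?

2

(Patch 1 ∪ Patch 2) ∖ Patch 3 splits into 2 disjoint pieces (area 6.6667, area 46.3681).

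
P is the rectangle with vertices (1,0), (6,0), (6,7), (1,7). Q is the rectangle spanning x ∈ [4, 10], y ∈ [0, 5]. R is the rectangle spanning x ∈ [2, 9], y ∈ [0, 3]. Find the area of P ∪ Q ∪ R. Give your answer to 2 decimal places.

55.00

By inclusion–exclusion:
Individual areas: |P| = 35, |Q| = 30, |R| = 21.
|P∩Q|: x∈[4,6], y∈[0,5] → 2·5 = 10.
|P∩R|: x∈[2,6], y∈[0,3] → 4·3 = 12.
|Q∩R|: x∈[4,9], y∈[0,3] → 5·3 = 15.
|P∩Q∩R| = 6.
|P ∪ Q ∪ R| = 86 − 37 + 6 = 55.00.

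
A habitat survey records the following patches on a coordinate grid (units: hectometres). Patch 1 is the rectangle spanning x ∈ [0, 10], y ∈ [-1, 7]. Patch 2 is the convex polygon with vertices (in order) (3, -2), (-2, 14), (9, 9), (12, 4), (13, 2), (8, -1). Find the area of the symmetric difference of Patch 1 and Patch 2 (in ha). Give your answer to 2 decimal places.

69.40

|Patch 1| = 80, |Patch 2| = 124, |Patch 1∩Patch 2| = 67.3.
|Patch 1 △ Patch 2| = |Patch 1| + |Patch 2| − 2·|Patch 1∩Patch 2| = 80 + 124 − 134.6 = 69.40.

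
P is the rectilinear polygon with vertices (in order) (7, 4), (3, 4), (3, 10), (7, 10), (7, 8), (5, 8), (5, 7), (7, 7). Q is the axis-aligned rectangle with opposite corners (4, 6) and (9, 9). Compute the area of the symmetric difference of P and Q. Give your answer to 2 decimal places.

23.00

|P| = 22, |Q| = 15, |P∩Q| = 7.
|P △ Q| = |P| + |Q| − 2·|P∩Q| = 22 + 15 − 14 = 23.00.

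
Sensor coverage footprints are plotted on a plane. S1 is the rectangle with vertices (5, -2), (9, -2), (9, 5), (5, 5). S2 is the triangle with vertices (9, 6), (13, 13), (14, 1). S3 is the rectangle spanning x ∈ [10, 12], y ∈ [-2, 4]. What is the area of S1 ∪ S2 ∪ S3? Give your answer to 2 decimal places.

By inclusion–exclusion:
Individual areas: |S1| = 28, |S2| = 27.5, |S3| = 12.
|S1∩S2| = 0.
|S1∩S3| = 0 (no overlap).
|S2∩S3| = 0.5.
|S1∩S2∩S3| = 0.
|S1 ∪ S2 ∪ S3| = 67.5 − 0.5 + 0 = 67.00.

67.00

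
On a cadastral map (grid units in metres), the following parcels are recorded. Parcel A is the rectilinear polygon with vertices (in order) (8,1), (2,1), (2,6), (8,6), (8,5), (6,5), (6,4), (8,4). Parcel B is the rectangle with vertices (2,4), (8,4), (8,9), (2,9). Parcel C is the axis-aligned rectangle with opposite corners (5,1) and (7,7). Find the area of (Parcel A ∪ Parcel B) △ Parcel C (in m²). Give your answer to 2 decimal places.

36.00

|Parcel A ∪ Parcel B| = 48.
|(Parcel A ∪ Parcel B) ∩ Parcel C| = 12.
|(Parcel A ∪ Parcel B) △ Parcel C| = 48 + 12 − 24 = 36.00.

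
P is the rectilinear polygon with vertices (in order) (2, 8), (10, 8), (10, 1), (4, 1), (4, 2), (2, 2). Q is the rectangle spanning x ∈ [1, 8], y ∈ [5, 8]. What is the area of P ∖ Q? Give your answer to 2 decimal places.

36.00

|P| = 54, |P∩Q| = 18.
|P ∖ Q| = |P| − |P∩Q| = 54 − 18 = 36.00.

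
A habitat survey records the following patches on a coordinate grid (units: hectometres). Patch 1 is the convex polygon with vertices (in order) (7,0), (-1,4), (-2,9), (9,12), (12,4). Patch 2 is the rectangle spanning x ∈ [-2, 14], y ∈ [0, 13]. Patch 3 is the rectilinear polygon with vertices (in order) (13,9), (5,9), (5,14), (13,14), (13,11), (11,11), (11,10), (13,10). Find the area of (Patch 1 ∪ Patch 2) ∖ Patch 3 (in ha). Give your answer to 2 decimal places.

|Patch 1 ∪ Patch 2| = 208.
|(Patch 1 ∪ Patch 2) ∩ Patch 3| = 30.
|(Patch 1 ∪ Patch 2) ∖ Patch 3| = 208 − 30 = 178.00.

178.00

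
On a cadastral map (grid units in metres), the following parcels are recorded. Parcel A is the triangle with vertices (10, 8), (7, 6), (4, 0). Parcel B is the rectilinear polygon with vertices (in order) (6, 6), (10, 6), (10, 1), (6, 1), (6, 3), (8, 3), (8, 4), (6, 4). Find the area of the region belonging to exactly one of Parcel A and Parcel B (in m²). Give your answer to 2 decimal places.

|Parcel A| = 6, |Parcel B| = 18, |Parcel A∩Parcel B| = 2.5417.
|Parcel A △ Parcel B| = |Parcel A| + |Parcel B| − 2·|Parcel A∩Parcel B| = 6 + 18 − 5.0833 = 18.92.

18.92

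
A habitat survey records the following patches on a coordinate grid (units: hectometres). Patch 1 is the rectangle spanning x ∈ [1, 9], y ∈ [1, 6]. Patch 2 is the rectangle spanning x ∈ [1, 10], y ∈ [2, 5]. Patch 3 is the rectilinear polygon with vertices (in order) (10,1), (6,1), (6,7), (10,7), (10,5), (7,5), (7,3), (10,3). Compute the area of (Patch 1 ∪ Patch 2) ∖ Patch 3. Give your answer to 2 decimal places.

|Patch 1 ∪ Patch 2| = 43.
|(Patch 1 ∪ Patch 2) ∩ Patch 3| = 12.
|(Patch 1 ∪ Patch 2) ∖ Patch 3| = 43 − 12 = 31.00.

31.00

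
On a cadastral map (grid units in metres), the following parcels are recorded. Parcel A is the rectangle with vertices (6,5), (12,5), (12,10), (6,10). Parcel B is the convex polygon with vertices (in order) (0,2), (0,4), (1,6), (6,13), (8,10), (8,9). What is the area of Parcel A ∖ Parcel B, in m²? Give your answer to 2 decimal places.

26.25

|Parcel A| = 30, |Parcel A∩Parcel B| = 3.75.
|Parcel A ∖ Parcel B| = |Parcel A| − |Parcel A∩Parcel B| = 30 − 3.75 = 26.25.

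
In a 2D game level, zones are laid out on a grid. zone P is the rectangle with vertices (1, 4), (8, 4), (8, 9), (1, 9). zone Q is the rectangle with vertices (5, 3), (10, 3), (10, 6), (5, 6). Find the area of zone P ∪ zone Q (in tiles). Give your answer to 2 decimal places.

By inclusion–exclusion:
Individual areas: |zone P| = 35, |zone Q| = 15.
|zone P∩zone Q|: x∈[5,8], y∈[4,6] → 3·2 = 6.
|zone P ∪ zone Q| = 50 − 6 = 44.00.

44.00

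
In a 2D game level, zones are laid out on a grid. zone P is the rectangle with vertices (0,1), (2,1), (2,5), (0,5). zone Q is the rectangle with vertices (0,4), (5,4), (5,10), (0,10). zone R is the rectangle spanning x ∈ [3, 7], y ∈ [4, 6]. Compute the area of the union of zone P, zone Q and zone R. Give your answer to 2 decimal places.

By inclusion–exclusion:
Individual areas: |zone P| = 8, |zone Q| = 30, |zone R| = 8.
|zone P∩zone Q|: x∈[0,2], y∈[4,5] → 2·1 = 2.
|zone P∩zone R| = 0 (no overlap).
|zone Q∩zone R|: x∈[3,5], y∈[4,6] → 2·2 = 4.
|zone P∩zone Q∩zone R| = 0.
|zone P ∪ zone Q ∪ zone R| = 46 − 6 + 0 = 40.00.

40.00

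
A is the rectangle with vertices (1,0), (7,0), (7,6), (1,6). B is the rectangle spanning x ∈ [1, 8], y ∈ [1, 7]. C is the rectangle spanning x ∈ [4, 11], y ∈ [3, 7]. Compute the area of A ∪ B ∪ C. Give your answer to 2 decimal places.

By inclusion–exclusion:
Individual areas: |A| = 36, |B| = 42, |C| = 28.
|A∩B|: x∈[1,7], y∈[1,6] → 6·5 = 30.
|A∩C|: x∈[4,7], y∈[3,6] → 3·3 = 9.
|B∩C|: x∈[4,8], y∈[3,7] → 4·4 = 16.
|A∩B∩C| = 9.
|A ∪ B ∪ C| = 106 − 55 + 9 = 60.00.

60.00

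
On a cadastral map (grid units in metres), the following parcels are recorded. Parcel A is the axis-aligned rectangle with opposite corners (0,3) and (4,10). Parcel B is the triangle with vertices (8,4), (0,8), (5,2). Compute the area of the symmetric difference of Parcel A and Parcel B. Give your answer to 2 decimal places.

|Parcel A| = 28, |Parcel B| = 14, |Parcel A∩Parcel B| = 5.6.
|Parcel A △ Parcel B| = |Parcel A| + |Parcel B| − 2·|Parcel A∩Parcel B| = 28 + 14 − 11.2 = 30.80.

30.80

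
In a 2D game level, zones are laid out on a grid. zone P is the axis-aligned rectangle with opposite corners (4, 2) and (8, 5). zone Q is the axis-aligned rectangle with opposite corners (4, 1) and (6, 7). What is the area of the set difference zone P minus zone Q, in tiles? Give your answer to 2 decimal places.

|zone P∩zone Q|: x∈[4,6], y∈[2,5] → 2·3 = 6.
|zone P| = 12.
|zone P ∖ zone Q| = |zone P| − |zone P∩zone Q| = 12 − 6 = 6.00.

6.00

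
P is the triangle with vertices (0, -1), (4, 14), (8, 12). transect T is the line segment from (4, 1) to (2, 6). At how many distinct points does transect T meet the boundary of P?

The segment meets the boundary at (2.909,3.727).

1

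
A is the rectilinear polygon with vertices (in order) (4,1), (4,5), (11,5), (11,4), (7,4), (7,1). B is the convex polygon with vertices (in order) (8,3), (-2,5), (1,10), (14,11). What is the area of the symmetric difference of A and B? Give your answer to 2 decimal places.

79.75

|A| = 16, |B| = 77, |A∩B| = 6.625.
|A △ B| = |A| + |B| − 2·|A∩B| = 16 + 77 − 13.25 = 79.75.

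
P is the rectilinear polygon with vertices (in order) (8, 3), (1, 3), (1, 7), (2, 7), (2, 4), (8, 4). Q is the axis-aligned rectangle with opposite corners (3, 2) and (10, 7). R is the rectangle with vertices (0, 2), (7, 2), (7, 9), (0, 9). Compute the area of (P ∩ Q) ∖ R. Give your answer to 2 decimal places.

1.00

|P ∩ Q| = 5.
|(P ∩ Q) ∩ R| = 4.
|(P ∩ Q) ∖ R| = 5 − 4 = 1.00.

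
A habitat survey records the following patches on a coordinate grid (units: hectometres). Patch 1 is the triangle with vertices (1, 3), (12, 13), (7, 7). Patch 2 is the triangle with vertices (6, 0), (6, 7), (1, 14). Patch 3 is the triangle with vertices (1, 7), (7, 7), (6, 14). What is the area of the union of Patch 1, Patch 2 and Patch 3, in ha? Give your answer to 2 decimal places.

By inclusion–exclusion:
Individual areas: |Patch 1| = 8, |Patch 2| = 17.5, |Patch 3| = 21.
|Patch 1∩Patch 2| = 1.8252.
|Patch 1∩Patch 3| = 1.0299.
|Patch 2∩Patch 3| = 5.8333.
|Patch 1∩Patch 2∩Patch 3| = 0.0992.
|Patch 1 ∪ Patch 2 ∪ Patch 3| = 46.5 − 8.6884 + 0.0992 = 37.91.

37.91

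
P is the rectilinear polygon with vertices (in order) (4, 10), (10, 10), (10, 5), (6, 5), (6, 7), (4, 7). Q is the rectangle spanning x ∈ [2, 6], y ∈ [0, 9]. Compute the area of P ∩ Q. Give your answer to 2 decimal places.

4.00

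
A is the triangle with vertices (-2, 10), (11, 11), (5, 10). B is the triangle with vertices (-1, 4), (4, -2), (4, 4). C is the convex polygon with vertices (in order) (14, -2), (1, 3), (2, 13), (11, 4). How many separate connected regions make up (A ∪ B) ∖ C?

(A ∪ B) ∖ C splits into 3 disjoint pieces (area 0.5306, area 1.75, area 10.3192).

3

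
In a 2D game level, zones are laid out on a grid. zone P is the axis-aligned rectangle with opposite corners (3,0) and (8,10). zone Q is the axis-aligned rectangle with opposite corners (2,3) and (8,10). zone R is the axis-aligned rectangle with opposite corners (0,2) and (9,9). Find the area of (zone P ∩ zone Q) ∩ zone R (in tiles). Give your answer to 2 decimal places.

30.00

The region (zone P ∩ zone Q) ∩ zone R is the polygon with vertices (3,3), (3,9), (8,9), (8,3).
By the shoelace formula its area is 30.00.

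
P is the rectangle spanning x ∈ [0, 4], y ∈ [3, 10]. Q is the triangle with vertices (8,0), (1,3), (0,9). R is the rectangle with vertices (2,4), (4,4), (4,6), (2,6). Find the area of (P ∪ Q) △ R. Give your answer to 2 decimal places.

|P ∪ Q| = 35.5.
|(P ∪ Q) ∩ R| = 4.
|(P ∪ Q) △ R| = 35.5 + 4 − 8 = 31.50.

31.50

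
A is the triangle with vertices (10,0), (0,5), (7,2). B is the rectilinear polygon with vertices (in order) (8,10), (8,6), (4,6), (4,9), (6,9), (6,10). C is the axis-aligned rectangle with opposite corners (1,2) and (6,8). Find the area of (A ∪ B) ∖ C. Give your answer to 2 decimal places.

11.25

|A ∪ B| = 16.5.
|(A ∪ B) ∩ C| = 5.25.
|(A ∪ B) ∖ C| = 16.5 − 5.25 = 11.25.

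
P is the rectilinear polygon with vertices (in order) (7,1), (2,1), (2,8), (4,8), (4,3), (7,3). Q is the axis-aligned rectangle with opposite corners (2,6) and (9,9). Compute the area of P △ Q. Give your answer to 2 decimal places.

|P| = 20, |Q| = 21, |P∩Q| = 4.
|P △ Q| = |P| + |Q| − 2·|P∩Q| = 20 + 21 − 8 = 33.00.

33.00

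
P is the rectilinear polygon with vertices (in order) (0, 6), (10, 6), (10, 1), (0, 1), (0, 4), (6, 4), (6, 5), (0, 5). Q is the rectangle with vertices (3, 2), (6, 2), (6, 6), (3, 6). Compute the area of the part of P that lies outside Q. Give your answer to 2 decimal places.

|P| = 44, |P∩Q| = 9.
|P ∖ Q| = |P| − |P∩Q| = 44 − 9 = 35.00.

35.00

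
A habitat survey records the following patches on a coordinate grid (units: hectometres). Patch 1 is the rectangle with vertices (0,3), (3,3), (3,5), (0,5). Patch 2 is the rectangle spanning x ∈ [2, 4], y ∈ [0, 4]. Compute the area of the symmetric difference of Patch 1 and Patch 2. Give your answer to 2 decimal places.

12.00

|Patch 1∩Patch 2|: x∈[2,3], y∈[3,4] → 1·1 = 1.
|Patch 1 △ Patch 2| = |Patch 1| + |Patch 2| − 2·|Patch 1∩Patch 2| = 6 + 8 − 2 = 12.00.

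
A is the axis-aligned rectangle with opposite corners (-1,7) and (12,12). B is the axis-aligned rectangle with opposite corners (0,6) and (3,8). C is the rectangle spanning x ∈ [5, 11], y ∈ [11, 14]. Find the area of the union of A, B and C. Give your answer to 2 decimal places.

80.00

By inclusion–exclusion:
Individual areas: |A| = 65, |B| = 6, |C| = 18.
|A∩B|: x∈[0,3], y∈[7,8] → 3·1 = 3.
|A∩C|: x∈[5,11], y∈[11,12] → 6·1 = 6.
|B∩C| = 0 (no overlap).
|A∩B∩C| = 0.
|A ∪ B ∪ C| = 89 − 9 + 0 = 80.00.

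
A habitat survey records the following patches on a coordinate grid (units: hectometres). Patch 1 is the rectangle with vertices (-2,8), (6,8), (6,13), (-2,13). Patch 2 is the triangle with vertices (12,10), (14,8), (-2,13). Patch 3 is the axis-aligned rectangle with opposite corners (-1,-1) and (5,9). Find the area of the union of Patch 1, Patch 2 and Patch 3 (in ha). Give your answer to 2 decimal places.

By inclusion–exclusion:
Individual areas: |Patch 1| = 40, |Patch 2| = 11, |Patch 3| = 60.
|Patch 1∩Patch 2| = 3.1429.
|Patch 1∩Patch 3|: x∈[-1,5], y∈[8,9] → 6·1 = 6.
|Patch 2∩Patch 3| = 0.
|Patch 1∩Patch 2∩Patch 3| = 0.
|Patch 1 ∪ Patch 2 ∪ Patch 3| = 111 − 9.1429 + 0 = 101.86.

101.86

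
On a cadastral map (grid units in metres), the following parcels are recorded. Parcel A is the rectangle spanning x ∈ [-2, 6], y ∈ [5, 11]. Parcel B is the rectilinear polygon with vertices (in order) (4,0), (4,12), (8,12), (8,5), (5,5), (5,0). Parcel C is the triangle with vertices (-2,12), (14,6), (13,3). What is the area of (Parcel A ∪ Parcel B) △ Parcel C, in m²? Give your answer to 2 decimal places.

74.50

|Parcel A ∪ Parcel B| = 69.
|(Parcel A ∪ Parcel B) ∩ Parcel C| = 10.75.
|(Parcel A ∪ Parcel B) △ Parcel C| = 69 + 27 − 21.5 = 74.50.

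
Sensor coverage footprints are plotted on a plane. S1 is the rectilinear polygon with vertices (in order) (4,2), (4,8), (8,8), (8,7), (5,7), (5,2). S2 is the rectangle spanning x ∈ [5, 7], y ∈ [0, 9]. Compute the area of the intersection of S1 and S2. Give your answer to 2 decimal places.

2.00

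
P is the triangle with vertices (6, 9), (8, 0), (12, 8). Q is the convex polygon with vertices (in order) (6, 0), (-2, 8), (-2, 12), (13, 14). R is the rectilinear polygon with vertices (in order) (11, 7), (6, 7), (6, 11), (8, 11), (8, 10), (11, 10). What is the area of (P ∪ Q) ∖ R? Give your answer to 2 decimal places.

111.31

|P ∪ Q| = 127.5385.
|(P ∪ Q) ∩ R| = 16.2244.
|(P ∪ Q) ∖ R| = 127.5385 − 16.2244 = 111.31.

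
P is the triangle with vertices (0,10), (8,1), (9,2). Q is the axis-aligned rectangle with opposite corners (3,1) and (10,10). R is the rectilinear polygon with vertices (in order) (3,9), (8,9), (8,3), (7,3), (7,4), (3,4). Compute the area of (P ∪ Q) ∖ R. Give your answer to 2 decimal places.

38.06

|P ∪ Q| = 64.0625.
|(P ∪ Q) ∩ R| = 26.
|(P ∪ Q) ∖ R| = 64.0625 − 26 = 38.06.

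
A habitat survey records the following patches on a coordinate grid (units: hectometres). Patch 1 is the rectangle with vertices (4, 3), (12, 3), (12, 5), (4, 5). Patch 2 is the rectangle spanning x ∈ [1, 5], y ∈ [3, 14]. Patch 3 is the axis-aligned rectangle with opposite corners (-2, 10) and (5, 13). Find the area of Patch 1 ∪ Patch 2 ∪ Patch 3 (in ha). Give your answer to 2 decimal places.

By inclusion–exclusion:
Individual areas: |Patch 1| = 16, |Patch 2| = 44, |Patch 3| = 21.
|Patch 1∩Patch 2|: x∈[4,5], y∈[3,5] → 1·2 = 2.
|Patch 1∩Patch 3| = 0 (no overlap).
|Patch 2∩Patch 3|: x∈[1,5], y∈[10,13] → 4·3 = 12.
|Patch 1∩Patch 2∩Patch 3| = 0.
|Patch 1 ∪ Patch 2 ∪ Patch 3| = 81 − 14 + 0 = 67.00.

67.00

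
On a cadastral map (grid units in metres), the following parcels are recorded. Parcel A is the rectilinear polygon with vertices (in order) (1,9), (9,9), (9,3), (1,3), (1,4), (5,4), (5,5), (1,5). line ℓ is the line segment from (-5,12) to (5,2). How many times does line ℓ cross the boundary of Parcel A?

4

The segment meets the boundary at (4,3), (3,4), (2,5), (1,6).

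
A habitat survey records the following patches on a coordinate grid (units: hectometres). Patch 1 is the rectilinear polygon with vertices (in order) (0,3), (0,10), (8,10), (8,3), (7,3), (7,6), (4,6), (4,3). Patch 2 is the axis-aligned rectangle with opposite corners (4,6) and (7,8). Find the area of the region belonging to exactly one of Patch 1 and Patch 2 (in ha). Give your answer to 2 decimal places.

|Patch 1| = 47, |Patch 2| = 6, |Patch 1∩Patch 2| = 6.
|Patch 1 △ Patch 2| = |Patch 1| + |Patch 2| − 2·|Patch 1∩Patch 2| = 47 + 6 − 12 = 41.00.

41.00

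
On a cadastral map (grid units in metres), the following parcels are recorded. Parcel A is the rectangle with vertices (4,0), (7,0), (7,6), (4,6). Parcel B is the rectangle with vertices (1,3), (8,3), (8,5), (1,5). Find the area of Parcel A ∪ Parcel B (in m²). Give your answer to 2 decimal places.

By inclusion–exclusion:
Individual areas: |Parcel A| = 18, |Parcel B| = 14.
|Parcel A∩Parcel B|: x∈[4,7], y∈[3,5] → 3·2 = 6.
|Parcel A ∪ Parcel B| = 32 − 6 = 26.00.

26.00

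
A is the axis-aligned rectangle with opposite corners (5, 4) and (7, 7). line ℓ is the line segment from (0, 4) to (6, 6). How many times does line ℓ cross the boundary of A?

The segment meets the boundary at (5,5.667).

1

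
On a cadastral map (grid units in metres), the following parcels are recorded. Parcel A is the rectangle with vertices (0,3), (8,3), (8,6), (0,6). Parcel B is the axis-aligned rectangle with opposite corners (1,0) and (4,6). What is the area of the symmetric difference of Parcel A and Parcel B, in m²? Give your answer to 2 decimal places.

24.00

|Parcel A∩Parcel B|: x∈[1,4], y∈[3,6] → 3·3 = 9.
|Parcel A △ Parcel B| = |Parcel A| + |Parcel B| − 2·|Parcel A∩Parcel B| = 24 + 18 − 18 = 24.00.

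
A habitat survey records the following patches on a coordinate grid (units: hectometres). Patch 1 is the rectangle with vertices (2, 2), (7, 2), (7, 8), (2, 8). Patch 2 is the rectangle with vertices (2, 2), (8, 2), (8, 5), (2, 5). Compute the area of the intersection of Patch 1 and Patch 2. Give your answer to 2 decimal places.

|Patch 1∩Patch 2|: x∈[2,7], y∈[2,5] → 5·3 = 15.

15.00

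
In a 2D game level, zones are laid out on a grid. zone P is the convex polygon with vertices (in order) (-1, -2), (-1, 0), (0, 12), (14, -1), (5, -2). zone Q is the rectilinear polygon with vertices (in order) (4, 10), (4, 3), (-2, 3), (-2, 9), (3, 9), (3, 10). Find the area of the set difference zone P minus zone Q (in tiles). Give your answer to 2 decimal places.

|zone P| = 108.5, |zone P∩zone Q| = 26.75.
|zone P ∖ zone Q| = |zone P| − |zone P∩zone Q| = 108.5 − 26.75 = 81.75.

81.75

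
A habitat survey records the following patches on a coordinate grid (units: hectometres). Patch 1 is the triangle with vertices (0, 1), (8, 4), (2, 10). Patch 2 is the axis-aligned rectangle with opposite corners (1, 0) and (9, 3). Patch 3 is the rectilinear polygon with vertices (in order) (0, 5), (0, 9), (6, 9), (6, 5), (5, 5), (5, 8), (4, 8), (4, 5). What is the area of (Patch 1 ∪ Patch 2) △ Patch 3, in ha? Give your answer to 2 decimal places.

51.15

|Patch 1 ∪ Patch 2| = 53.4792.
|(Patch 1 ∪ Patch 2) ∩ Patch 3| = 11.6667.
|(Patch 1 ∪ Patch 2) △ Patch 3| = 53.4792 + 21 − 23.3333 = 51.15.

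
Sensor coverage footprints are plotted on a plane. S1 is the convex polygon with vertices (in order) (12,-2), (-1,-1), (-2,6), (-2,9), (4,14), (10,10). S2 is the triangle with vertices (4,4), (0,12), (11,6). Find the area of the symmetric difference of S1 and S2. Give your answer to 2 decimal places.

|S1| = 166, |S2| = 32, |S1∩S2| = 31.6206.
|S1 △ S2| = |S1| + |S2| − 2·|S1∩S2| = 166 + 32 − 63.2411 = 134.76.

134.76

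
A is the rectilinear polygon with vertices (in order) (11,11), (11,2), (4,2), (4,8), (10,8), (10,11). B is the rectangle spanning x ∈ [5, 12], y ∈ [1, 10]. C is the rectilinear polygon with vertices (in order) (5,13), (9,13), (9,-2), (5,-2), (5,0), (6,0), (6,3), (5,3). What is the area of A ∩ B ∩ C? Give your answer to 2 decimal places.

23.00

The intersection is the polygon with vertices (6,2), (6,3), (5,3), (5,8), (9,8), (9,2).
By the shoelace formula its area is 23.00.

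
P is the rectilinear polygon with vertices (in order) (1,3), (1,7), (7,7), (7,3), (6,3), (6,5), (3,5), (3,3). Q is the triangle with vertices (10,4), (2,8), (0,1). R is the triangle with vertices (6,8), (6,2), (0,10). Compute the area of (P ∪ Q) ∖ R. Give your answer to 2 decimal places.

24.98

|P ∪ Q| = 35.1595.
|(P ∪ Q) ∩ R| = 10.1834.
|(P ∪ Q) ∖ R| = 35.1595 − 10.1834 = 24.98.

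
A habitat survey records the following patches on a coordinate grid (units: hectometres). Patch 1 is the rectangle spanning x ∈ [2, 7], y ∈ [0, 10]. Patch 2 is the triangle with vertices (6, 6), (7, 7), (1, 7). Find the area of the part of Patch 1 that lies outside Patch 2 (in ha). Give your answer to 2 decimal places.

|Patch 1| = 50, |Patch 1∩Patch 2| = 2.9.
|Patch 1 ∖ Patch 2| = |Patch 1| − |Patch 1∩Patch 2| = 50 − 2.9 = 47.10.

47.10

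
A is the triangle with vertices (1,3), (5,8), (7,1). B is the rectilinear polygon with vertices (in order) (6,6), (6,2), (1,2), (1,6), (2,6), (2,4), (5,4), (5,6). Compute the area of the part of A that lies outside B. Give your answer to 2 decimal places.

9.20

|A| = 19, |A∩B| = 9.8036.
|A ∖ B| = |A| − |A∩B| = 19 − 9.8036 = 9.20.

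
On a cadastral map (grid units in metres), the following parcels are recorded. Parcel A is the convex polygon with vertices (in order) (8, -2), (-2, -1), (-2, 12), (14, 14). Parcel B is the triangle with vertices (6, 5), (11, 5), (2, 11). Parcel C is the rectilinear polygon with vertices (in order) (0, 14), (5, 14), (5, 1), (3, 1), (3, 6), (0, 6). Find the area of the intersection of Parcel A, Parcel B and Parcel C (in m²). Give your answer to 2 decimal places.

The intersection is the polygon with vertices (2,11), (5,9), (5,6.5).
By the shoelace formula its area is 3.75.

3.75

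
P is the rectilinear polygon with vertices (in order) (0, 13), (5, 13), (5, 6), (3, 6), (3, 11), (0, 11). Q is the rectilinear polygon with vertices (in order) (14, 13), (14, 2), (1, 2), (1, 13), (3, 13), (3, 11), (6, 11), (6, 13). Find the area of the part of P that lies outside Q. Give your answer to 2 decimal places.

6.00

|P| = 20, |P∩Q| = 14.
|P ∖ Q| = |P| − |P∩Q| = 20 − 14 = 6.00.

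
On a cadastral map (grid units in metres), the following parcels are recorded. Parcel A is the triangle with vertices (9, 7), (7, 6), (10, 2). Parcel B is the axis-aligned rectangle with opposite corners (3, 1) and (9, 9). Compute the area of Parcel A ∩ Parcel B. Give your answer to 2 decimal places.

3.67

The intersection is the polygon with vertices (7,6), (9,7), (9,3.333).
By the shoelace formula its area is 3.67.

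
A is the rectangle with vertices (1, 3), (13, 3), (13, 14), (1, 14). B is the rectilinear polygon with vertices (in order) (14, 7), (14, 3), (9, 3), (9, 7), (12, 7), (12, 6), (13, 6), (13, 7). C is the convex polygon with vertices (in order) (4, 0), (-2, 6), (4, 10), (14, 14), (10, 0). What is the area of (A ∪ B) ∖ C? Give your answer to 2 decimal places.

|A ∪ B| = 136.
|(A ∪ B) ∩ C| = 89.1643.
|(A ∪ B) ∖ C| = 136 − 89.1643 = 46.84.

46.84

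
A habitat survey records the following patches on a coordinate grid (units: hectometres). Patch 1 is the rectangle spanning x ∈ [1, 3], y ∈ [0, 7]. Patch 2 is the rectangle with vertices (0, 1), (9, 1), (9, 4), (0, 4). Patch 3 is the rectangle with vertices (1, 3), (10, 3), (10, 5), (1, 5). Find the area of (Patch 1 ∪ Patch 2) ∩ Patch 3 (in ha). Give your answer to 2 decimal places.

The region (Patch 1 ∪ Patch 2) ∩ Patch 3 is the polygon with vertices (1,5), (3,5), (3,4), (9,4), (9,3), (1,3), (1,4).
By the shoelace formula its area is 10.00.

10.00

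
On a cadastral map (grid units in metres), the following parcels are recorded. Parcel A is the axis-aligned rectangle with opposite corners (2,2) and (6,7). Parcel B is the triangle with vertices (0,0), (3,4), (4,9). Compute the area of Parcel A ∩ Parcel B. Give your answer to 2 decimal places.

3.18

The intersection is the polygon with vertices (3.6,7), (3,4), (2,2.667), (2,4.5), (3.111,7).
By the shoelace formula its area is 3.18.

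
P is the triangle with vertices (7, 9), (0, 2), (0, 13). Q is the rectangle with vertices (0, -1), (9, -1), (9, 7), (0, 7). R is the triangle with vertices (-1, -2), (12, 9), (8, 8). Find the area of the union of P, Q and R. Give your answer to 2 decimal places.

102.40

By inclusion–exclusion:
Individual areas: |P| = 38.5, |Q| = 72, |R| = 15.5.
|P∩Q| = 12.5.
|P∩R| = 0.
|Q∩R| = 11.0958.
|P∩Q∩R| = 0.
|P ∪ Q ∪ R| = 126 − 23.5958 + 0 = 102.40.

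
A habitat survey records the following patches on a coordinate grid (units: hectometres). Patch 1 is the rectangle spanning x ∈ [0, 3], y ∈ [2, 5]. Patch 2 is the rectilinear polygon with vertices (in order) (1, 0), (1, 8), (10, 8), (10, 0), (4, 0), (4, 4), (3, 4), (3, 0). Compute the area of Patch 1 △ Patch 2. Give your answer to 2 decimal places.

|Patch 1| = 9, |Patch 2| = 68, |Patch 1∩Patch 2| = 6.
|Patch 1 △ Patch 2| = |Patch 1| + |Patch 2| − 2·|Patch 1∩Patch 2| = 9 + 68 − 12 = 65.00.

65.00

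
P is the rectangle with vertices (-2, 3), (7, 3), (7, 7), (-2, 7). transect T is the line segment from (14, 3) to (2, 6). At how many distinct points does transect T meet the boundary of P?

The segment meets the boundary at (7,4.75).

1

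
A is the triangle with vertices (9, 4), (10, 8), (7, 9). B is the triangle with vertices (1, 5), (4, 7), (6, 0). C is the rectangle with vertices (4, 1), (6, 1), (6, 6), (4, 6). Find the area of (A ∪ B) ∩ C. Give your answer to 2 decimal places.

The region (A ∪ B) ∩ C is the polygon with vertices (5.714,1), (5,1), (4,2), (4,6), (4.286,6).
By the shoelace formula its area is 4.50.

4.50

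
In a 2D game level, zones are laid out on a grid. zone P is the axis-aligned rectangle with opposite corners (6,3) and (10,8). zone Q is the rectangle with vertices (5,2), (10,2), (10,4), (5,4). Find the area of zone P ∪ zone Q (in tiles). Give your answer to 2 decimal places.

26.00

By inclusion–exclusion:
Individual areas: |zone P| = 20, |zone Q| = 10.
|zone P∩zone Q|: x∈[6,10], y∈[3,4] → 4·1 = 4.
|zone P ∪ zone Q| = 30 − 4 = 26.00.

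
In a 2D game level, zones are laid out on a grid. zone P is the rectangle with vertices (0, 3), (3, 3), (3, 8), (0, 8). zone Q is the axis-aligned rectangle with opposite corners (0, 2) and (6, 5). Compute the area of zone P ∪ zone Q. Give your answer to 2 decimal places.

27.00

By inclusion–exclusion:
Individual areas: |zone P| = 15, |zone Q| = 18.
|zone P∩zone Q|: x∈[0,3], y∈[3,5] → 3·2 = 6.
|zone P ∪ zone Q| = 33 − 6 = 27.00.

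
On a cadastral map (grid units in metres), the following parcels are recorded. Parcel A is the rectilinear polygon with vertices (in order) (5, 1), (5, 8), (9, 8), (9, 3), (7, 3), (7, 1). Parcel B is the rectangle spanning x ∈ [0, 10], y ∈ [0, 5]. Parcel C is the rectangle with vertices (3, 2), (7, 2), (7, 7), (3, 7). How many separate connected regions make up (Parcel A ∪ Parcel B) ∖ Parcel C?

(Parcel A ∪ Parcel B) ∖ Parcel C is a single connected region.

1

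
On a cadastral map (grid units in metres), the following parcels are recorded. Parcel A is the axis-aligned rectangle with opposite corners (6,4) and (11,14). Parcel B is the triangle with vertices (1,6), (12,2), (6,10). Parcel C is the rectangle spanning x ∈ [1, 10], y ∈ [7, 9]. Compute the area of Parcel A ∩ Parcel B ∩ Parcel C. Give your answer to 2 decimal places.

3.00

The intersection is the polygon with vertices (8.25,7), (6,7), (6,9), (6.75,9).
By the shoelace formula its area is 3.00.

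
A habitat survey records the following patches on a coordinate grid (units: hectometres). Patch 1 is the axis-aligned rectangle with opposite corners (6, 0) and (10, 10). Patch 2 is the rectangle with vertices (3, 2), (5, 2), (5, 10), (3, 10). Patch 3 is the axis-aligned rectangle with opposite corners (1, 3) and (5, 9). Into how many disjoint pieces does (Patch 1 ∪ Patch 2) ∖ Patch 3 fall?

3

(Patch 1 ∪ Patch 2) ∖ Patch 3 splits into 3 disjoint pieces (area 40, area 2, area 2).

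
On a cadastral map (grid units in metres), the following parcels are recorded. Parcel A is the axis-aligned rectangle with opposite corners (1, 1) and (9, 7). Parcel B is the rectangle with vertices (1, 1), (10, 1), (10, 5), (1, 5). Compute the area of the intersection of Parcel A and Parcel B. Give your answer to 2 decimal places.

32.00

|Parcel A∩Parcel B|: x∈[1,9], y∈[1,5] → 8·4 = 32.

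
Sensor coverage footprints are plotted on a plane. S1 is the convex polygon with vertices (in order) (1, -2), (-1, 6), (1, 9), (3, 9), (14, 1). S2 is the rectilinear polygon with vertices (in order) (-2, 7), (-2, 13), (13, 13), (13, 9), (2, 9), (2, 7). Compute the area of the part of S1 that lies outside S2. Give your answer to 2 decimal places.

|S1| = 90.5, |S1∩S2| = 3.3333.
|S1 ∖ S2| = |S1| − |S1∩S2| = 90.5 − 3.3333 = 87.17.

87.17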